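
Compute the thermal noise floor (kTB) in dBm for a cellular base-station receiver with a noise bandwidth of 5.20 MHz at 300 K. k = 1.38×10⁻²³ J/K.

−106.7 dBm

P_n = kTB = 1.38×10⁻²³ × 300 × 5.20×10⁶ = 2.15×10⁻¹⁴ W
In dBm: 10 log₁₀(2.15×10⁻¹⁴ / 10⁻³) = −106.7 dBm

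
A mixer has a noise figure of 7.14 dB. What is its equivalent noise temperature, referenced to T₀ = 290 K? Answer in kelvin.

F = 10^(7.14/10) = 5.17607
T_e = (F − 1)·T₀ = (5.17607 − 1) × 290 = 1211 K

1211 K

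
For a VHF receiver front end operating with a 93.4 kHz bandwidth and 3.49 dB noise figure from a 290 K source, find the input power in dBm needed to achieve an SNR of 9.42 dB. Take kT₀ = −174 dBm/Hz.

Sensitivity = −174 + 10 log₁₀(B) + NF + SNR_min
= −174 + 49.7 + 3.49 + 9.42
= −111.39 dBm → −111.4 dBm

−111.4 dBm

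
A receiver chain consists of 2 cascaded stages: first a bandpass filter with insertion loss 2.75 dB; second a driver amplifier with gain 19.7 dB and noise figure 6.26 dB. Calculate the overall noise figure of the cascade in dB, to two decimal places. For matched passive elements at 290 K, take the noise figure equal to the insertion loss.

Convert to linear (a loss of L dB is a gain of −L dB): F_i = 10^(NF_i/10), G_i = 10^(G_i,dB/10)
  Stage 1: F_1 = 10^(2.75/10) = 1.884, G_1 = 10^(−2.75/10) = 0.5309
  Stage 2: F_2 = 10^(6.26/10) = 4.227, G_2 = 10^(19.7/10) = 93.33
Friis cascade:
  F = 1.884 + (4.227 − 1)/0.5309 = 7.962
NF = 10 log₁₀(7.962) = 9.01 dB

9.01 dB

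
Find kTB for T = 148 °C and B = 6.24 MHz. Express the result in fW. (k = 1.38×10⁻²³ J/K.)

36.3 fW

T = 148 °C + 273.15 = 421.15 K
P_n = kTB = 1.38×10⁻²³ × 421.15 × 6.24×10⁶ = 3.63×10⁻¹⁴ W = 36.3 fW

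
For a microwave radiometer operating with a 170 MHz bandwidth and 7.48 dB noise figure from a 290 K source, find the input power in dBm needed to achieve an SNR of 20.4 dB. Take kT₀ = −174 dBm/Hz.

Sensitivity = −174 + 10 log₁₀(B) + NF + SNR_min
= −174 + 82.3 + 7.48 + 20.4
= −63.82 dBm → −63.8 dBm

−63.8 dBm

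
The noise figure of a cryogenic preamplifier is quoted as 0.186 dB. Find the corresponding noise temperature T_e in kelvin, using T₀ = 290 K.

F = 10^(0.186/10) = 1.04376
T_e = (F − 1)·T₀ = (1.04376 − 1) × 290 = 12.7 K

12.7 K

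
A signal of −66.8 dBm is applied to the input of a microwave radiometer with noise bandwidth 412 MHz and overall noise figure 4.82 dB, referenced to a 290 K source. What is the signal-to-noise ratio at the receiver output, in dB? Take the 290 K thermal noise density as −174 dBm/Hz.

Noise floor: N = −174 + 10 log₁₀(B) + NF
10 log₁₀(4.12×10⁸) = 86.15 dB
N = −174 + 86.15 + 4.82 = −83.03 dBm
SNR = P_sig − N = −66.8 − (−83.03) = 16.23 dB → 16.2 dB

16.2 dB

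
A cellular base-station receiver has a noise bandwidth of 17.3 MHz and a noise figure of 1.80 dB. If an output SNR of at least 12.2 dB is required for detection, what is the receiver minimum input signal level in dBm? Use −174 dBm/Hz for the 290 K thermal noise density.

Sensitivity = −174 + 10 log₁₀(B) + NF + SNR_min
= −174 + 72.38 + 1.80 + 12.2
= −87.62 dBm → −87.6 dBm

−87.6 dBm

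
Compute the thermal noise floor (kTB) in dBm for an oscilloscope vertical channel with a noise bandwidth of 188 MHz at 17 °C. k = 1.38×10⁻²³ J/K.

T = 17 °C + 273.15 = 290.15 K
P_n = kTB = 1.38×10⁻²³ × 290.15 × 1.88×10⁸ = 7.53×10⁻¹³ W
In dBm: 10 log₁₀(7.53×10⁻¹³ / 10⁻³) = −91.2 dBm

−91.2 dBm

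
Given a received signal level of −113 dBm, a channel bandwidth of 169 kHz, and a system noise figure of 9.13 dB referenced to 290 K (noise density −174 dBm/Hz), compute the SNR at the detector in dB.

−0.4 dB

Noise floor: N = −174 + 10 log₁₀(B) + NF
10 log₁₀(1.69×10⁵) = 52.28 dB
N = −174 + 52.28 + 9.13 = −112.59 dBm
SNR = P_sig − N = −113 − (−112.59) = −0.41 dB → −0.4 dB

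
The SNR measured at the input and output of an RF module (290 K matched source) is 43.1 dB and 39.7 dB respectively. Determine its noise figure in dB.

NF (dB) = SNR_in(dB) − SNR_out(dB) when the source is at T₀
NF = 43.1 − 39.7 = 3.4 dB

3.4 dB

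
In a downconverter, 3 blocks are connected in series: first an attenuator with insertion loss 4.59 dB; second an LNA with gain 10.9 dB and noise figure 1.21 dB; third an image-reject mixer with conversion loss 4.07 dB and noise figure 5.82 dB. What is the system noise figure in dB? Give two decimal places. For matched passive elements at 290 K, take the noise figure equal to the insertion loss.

Convert to linear (a loss of L dB is a gain of −L dB): F_i = 10^(NF_i/10), G_i = 10^(G_i,dB/10)
  Stage 1: F_1 = 10^(4.59/10) = 2.877, G_1 = 10^(−4.59/10) = 0.3475
  Stage 2: F_2 = 10^(1.21/10) = 1.321, G_2 = 10^(10.9/10) = 12.30
  Stage 3: F_3 = 10^(5.82/10) = 3.819, G_3 = 10^(−4.07/10) = 0.3917
Friis cascade:
  F = 2.877 + (1.321 − 1)/0.3475 + (3.819 − 1)/4.276 = 4.461
NF = 10 log₁₀(4.461) = 6.49 dB

6.49 dB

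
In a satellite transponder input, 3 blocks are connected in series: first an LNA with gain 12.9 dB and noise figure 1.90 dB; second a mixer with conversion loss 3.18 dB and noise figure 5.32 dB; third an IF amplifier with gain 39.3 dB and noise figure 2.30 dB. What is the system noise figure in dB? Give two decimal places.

2.42 dB

Convert to linear (a loss of L dB is a gain of −L dB): F_i = 10^(NF_i/10), G_i = 10^(G_i,dB/10)
  Stage 1: F_1 = 10^(1.90/10) = 1.549, G_1 = 10^(12.9/10) = 19.50
  Stage 2: F_2 = 10^(5.32/10) = 3.404, G_2 = 10^(−3.18/10) = 0.4808
  Stage 3: F_3 = 10^(2.30/10) = 1.698, G_3 = 10^(39.3/10) = 8511
Friis cascade:
  F = 1.549 + (3.404 − 1)/19.50 + (1.698 − 1)/9.376 = 1.747
NF = 10 log₁₀(1.747) = 2.42 dB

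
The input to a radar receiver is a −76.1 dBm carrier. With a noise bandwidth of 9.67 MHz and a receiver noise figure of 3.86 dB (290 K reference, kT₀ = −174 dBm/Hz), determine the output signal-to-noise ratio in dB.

Noise floor: N = −174 + 10 log₁₀(B) + NF
10 log₁₀(9.67×10⁶) = 69.85 dB
N = −174 + 69.85 + 3.86 = −100.29 dBm
SNR = P_sig − N = −76.1 − (−100.29) = 24.19 dB → 24.2 dB

24.2 dB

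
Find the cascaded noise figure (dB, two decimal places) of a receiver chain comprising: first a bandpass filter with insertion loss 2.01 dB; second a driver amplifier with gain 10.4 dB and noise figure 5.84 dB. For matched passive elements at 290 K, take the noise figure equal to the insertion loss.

Convert to linear (a loss of L dB is a gain of −L dB): F_i = 10^(NF_i/10), G_i = 10^(G_i,dB/10)
  Stage 1: F_1 = 10^(2.01/10) = 1.589, G_1 = 10^(−2.01/10) = 0.6295
  Stage 2: F_2 = 10^(5.84/10) = 3.837, G_2 = 10^(10.4/10) = 10.96
Friis cascade:
  F = 1.589 + (3.837 − 1)/0.6295 = 6.095
NF = 10 log₁₀(6.095) = 7.85 dB

7.85 dB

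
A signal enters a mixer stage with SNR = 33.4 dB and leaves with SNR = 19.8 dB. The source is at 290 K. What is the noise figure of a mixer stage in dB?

13.6 dB

NF (dB) = SNR_in(dB) − SNR_out(dB) when the source is at T₀
NF = 33.4 − 19.8 = 13.6 dB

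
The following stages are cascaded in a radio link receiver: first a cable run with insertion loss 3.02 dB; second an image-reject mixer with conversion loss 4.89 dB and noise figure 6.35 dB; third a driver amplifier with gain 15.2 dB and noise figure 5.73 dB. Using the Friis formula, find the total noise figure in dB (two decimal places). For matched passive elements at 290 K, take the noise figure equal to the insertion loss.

Convert to linear (a loss of L dB is a gain of −L dB): F_i = 10^(NF_i/10), G_i = 10^(G_i,dB/10)
  Stage 1: F_1 = 10^(3.02/10) = 2.004, G_1 = 10^(−3.02/10) = 0.4989
  Stage 2: F_2 = 10^(6.35/10) = 4.315, G_2 = 10^(−4.89/10) = 0.3243
  Stage 3: F_3 = 10^(5.73/10) = 3.741, G_3 = 10^(15.2/10) = 33.11
Friis cascade:
  F = 2.004 + (4.315 − 1)/0.4989 + (3.741 − 1)/0.1618 = 25.59
NF = 10 log₁₀(25.59) = 14.08 dB

14.08 dB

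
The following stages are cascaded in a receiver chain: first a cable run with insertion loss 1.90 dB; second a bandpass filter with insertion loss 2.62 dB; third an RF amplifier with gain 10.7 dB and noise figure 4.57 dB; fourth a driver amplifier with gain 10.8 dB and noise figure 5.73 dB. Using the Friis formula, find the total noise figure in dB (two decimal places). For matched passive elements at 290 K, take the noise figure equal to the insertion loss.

Convert to linear (a loss of L dB is a gain of −L dB): F_i = 10^(NF_i/10), G_i = 10^(G_i,dB/10)
  Stage 1: F_1 = 10^(1.90/10) = 1.549, G_1 = 10^(−1.90/10) = 0.6457
  Stage 2: F_2 = 10^(2.62/10) = 1.828, G_2 = 10^(−2.62/10) = 0.5470
  Stage 3: F_3 = 10^(4.57/10) = 2.864, G_3 = 10^(10.7/10) = 11.75
  Stage 4: F_4 = 10^(5.73/10) = 3.741, G_4 = 10^(10.8/10) = 12.02
Friis cascade:
  F = 1.549 + (1.828 − 1)/0.6457 + (2.864 − 1)/0.3532 + (3.741 − 1)/4.150 = 8.770
NF = 10 log₁₀(8.770) = 9.43 dB

9.43 dB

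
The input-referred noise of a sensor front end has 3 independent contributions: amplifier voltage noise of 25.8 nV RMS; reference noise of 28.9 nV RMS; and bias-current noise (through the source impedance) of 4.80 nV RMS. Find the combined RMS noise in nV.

39.0 nV

Uncorrelated sources add in power (mean-square): V_tot = √(ΣV_i²)
V_tot = √[(2.58×10⁻⁸)² + (2.89×10⁻⁸)² + (4.80×10⁻⁹)²] = 3.90×10⁻⁸ V = 39.0 nV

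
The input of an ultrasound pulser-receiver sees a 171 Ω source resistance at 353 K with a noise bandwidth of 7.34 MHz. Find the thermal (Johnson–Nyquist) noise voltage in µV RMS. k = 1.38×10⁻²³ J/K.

V_n = √(4kTRB)
4kTRB = 4 × 1.38×10⁻²³ × 353 × 1.71×10² × 7.34×10⁶ = 2.45×10⁻¹¹ V²
V_n = √(2.45×10⁻¹¹) = 4.95×10⁻⁶ V = 4.95 µV

4.95 µV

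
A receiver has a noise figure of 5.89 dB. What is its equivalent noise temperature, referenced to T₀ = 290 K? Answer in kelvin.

F = 10^(5.89/10) = 3.8815
T_e = (F − 1)·T₀ = (3.8815 − 1) × 290 = 836 K

836 K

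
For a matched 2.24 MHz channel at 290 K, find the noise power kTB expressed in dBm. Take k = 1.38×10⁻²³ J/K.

P_n = kTB = 1.38×10⁻²³ × 290 × 2.24×10⁶ = 8.96×10⁻¹⁵ W
In dBm: 10 log₁₀(8.96×10⁻¹⁵ / 10⁻³) = −110.5 dBm

−110.5 dBm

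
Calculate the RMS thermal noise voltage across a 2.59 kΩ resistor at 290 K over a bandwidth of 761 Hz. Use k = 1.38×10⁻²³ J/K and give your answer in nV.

178 nV

V_n = √(4kTRB)
4kTRB = 4 × 1.38×10⁻²³ × 290 × 2.59×10³ × 7.61×10² = 3.16×10⁻¹⁴ V²
V_n = √(3.16×10⁻¹⁴) = 1.78×10⁻⁷ V = 178 nV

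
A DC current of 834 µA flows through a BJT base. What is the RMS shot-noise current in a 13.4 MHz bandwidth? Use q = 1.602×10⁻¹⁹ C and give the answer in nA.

I_n = √(2qI·B)
2qI·B = 2 × 1.602×10⁻¹⁹ × 8.34×10⁻⁴ × 1.34×10⁷ = 3.58×10⁻¹⁵ A²
I_n = √(3.58×10⁻¹⁵) = 5.98×10⁻⁸ A = 59.8 nA

59.8 nA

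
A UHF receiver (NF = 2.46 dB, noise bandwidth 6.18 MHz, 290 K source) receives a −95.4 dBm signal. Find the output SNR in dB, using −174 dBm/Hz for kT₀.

Noise floor: N = −174 + 10 log₁₀(B) + NF
10 log₁₀(6.18×10⁶) = 67.91 dB
N = −174 + 67.91 + 2.46 = −103.63 dBm
SNR = P_sig − N = −95.4 − (−103.63) = 8.23 dB → 8.2 dB

8.2 dB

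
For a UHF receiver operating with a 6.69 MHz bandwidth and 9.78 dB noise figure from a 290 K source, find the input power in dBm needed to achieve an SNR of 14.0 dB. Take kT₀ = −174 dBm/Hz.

−82.0 dBm

Sensitivity = −174 + 10 log₁₀(B) + NF + SNR_min
= −174 + 68.25 + 9.78 + 14.0
= −81.97 dBm → −82.0 dBm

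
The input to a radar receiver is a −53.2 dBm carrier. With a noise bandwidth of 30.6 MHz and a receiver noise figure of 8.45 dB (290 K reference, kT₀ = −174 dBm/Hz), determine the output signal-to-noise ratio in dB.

37.5 dB

Noise floor: N = −174 + 10 log₁₀(B) + NF
10 log₁₀(3.06×10⁷) = 74.86 dB
N = −174 + 74.86 + 8.45 = −90.69 dBm
SNR = P_sig − N = −53.2 − (−90.69) = 37.49 dB → 37.5 dB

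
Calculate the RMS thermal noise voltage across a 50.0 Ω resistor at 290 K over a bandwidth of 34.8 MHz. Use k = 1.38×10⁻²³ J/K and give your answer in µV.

V_n = √(4kTRB)
4kTRB = 4 × 1.38×10⁻²³ × 290 × 5.00×10¹ × 3.48×10⁷ = 2.79×10⁻¹¹ V²
V_n = √(2.79×10⁻¹¹) = 5.28×10⁻⁶ V = 5.28 µV

5.28 µV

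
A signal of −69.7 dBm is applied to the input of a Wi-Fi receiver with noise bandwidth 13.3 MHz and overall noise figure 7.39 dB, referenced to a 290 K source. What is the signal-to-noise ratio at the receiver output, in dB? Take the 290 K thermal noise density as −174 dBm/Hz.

25.7 dB

Noise floor: N = −174 + 10 log₁₀(B) + NF
10 log₁₀(1.33×10⁷) = 71.24 dB
N = −174 + 71.24 + 7.39 = −95.37 dBm
SNR = P_sig − N = −69.7 − (−95.37) = 25.67 dB → 25.7 dB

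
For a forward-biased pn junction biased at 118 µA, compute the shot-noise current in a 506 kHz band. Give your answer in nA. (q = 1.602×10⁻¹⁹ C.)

I_n = √(2qI·B)
2qI·B = 2 × 1.602×10⁻¹⁹ × 1.18×10⁻⁴ × 5.06×10⁵ = 1.91×10⁻¹⁷ A²
I_n = √(1.91×10⁻¹⁷) = 4.37×10⁻⁹ A = 4.37 nA

4.37 nA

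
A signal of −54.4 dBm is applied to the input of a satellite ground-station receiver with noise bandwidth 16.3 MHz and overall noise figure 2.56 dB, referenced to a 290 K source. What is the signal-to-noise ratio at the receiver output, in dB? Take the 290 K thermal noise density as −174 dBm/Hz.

Noise floor: N = −174 + 10 log₁₀(B) + NF
10 log₁₀(1.63×10⁷) = 72.12 dB
N = −174 + 72.12 + 2.56 = −99.32 dBm
SNR = P_sig − N = −54.4 − (−99.32) = 44.92 dB → 44.9 dB

44.9 dB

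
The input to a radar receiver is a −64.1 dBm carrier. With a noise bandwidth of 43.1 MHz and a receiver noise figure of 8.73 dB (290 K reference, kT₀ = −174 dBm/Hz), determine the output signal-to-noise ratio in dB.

24.8 dB

Noise floor: N = −174 + 10 log₁₀(B) + NF
10 log₁₀(4.31×10⁷) = 76.34 dB
N = −174 + 76.34 + 8.73 = −88.93 dBm
SNR = P_sig − N = −64.1 − (−88.93) = 24.83 dB → 24.8 dB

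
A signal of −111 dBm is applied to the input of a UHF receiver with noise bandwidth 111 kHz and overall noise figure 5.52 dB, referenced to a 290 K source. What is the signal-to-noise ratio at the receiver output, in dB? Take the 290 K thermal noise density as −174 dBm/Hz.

Noise floor: N = −174 + 10 log₁₀(B) + NF
10 log₁₀(1.11×10⁵) = 50.45 dB
N = −174 + 50.45 + 5.52 = −118.03 dBm
SNR = P_sig − N = −111 − (−118.03) = 7.03 dB → 7.0 dB

7.0 dB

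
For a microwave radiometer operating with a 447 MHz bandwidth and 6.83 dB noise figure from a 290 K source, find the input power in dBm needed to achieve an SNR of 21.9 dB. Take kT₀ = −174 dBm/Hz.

Sensitivity = −174 + 10 log₁₀(B) + NF + SNR_min
= −174 + 86.5 + 6.83 + 21.9
= −58.77 dBm → −58.8 dBm

−58.8 dBm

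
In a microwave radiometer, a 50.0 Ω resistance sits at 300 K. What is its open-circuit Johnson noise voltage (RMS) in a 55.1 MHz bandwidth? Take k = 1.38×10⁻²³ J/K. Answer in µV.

V_n = √(4kTRB)
4kTRB = 4 × 1.38×10⁻²³ × 300 × 5.00×10¹ × 5.51×10⁷ = 4.56×10⁻¹¹ V²
V_n = √(4.56×10⁻¹¹) = 6.75×10⁻⁶ V = 6.75 µV

6.75 µV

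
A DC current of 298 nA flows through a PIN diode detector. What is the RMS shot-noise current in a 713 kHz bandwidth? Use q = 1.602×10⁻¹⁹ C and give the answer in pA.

261 pA

I_n = √(2qI·B)
2qI·B = 2 × 1.602×10⁻¹⁹ × 2.98×10⁻⁷ × 7.13×10⁵ = 6.81×10⁻²⁰ A²
I_n = √(6.81×10⁻²⁰) = 2.61×10⁻¹⁰ A = 261 pA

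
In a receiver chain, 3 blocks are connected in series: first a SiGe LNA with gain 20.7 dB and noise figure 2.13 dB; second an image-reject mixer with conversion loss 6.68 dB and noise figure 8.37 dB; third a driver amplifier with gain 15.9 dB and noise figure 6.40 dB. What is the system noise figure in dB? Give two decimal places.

Convert to linear (a loss of L dB is a gain of −L dB): F_i = 10^(NF_i/10), G_i = 10^(G_i,dB/10)
  Stage 1: F_1 = 10^(2.13/10) = 1.633, G_1 = 10^(20.7/10) = 117.5
  Stage 2: F_2 = 10^(8.37/10) = 6.871, G_2 = 10^(−6.68/10) = 0.2148
  Stage 3: F_3 = 10^(6.40/10) = 4.365, G_3 = 10^(15.9/10) = 38.90
Friis cascade:
  F = 1.633 + (6.871 − 1)/117.5 + (4.365 − 1)/25.23 = 1.816
NF = 10 log₁₀(1.816) = 2.59 dB

2.59 dB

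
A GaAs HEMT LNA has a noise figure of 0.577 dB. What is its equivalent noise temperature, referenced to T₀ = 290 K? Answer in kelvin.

F = 10^(0.577/10) = 1.14209
T_e = (F − 1)·T₀ = (1.14209 − 1) × 290 = 41.2 K

41.2 K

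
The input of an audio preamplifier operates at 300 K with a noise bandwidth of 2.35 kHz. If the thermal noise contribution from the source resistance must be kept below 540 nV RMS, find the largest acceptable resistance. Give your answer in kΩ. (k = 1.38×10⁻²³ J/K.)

7.49 kΩ

Johnson–Nyquist: V_n = √(4kTRB) ⇒ R = V_n² / (4kTB)
4kTB = 4 × 1.38×10⁻²³ × 300 × 2.35×10³ = 3.89×10⁻¹⁷
R = (5.40×10⁻⁷)² / 3.89×10⁻¹⁷ = 7.49×10³ Ω = 7.49 kΩ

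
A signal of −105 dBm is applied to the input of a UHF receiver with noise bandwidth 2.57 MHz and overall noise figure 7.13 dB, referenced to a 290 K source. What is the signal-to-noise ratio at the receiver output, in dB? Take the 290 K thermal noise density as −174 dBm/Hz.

Noise floor: N = −174 + 10 log₁₀(B) + NF
10 log₁₀(2.57×10⁶) = 64.1 dB
N = −174 + 64.1 + 7.13 = −102.77 dBm
SNR = P_sig − N = −105 − (−102.77) = −2.23 dB → −2.2 dB

−2.2 dB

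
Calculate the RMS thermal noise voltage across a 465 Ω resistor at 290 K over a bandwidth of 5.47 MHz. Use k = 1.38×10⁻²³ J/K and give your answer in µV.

V_n = √(4kTRB)
4kTRB = 4 × 1.38×10⁻²³ × 290 × 4.65×10² × 5.47×10⁶ = 4.07×10⁻¹¹ V²
V_n = √(4.07×10⁻¹¹) = 6.38×10⁻⁶ V = 6.38 µV

6.38 µV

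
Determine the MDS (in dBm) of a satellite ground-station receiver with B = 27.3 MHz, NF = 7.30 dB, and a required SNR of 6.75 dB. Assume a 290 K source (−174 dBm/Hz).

Sensitivity = −174 + 10 log₁₀(B) + NF + SNR_min
= −174 + 74.36 + 7.30 + 6.75
= −85.59 dBm → −85.6 dBm

−85.6 dBm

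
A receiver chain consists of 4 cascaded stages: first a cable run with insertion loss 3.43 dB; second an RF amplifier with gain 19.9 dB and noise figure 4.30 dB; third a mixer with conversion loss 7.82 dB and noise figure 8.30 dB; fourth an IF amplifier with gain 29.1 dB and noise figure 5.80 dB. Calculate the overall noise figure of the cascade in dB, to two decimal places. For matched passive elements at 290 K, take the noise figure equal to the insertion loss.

8.09 dB

Convert to linear (a loss of L dB is a gain of −L dB): F_i = 10^(NF_i/10), G_i = 10^(G_i,dB/10)
  Stage 1: F_1 = 10^(3.43/10) = 2.203, G_1 = 10^(−3.43/10) = 0.4539
  Stage 2: F_2 = 10^(4.30/10) = 2.692, G_2 = 10^(19.9/10) = 97.72
  Stage 3: F_3 = 10^(8.30/10) = 6.761, G_3 = 10^(−7.82/10) = 0.1652
  Stage 4: F_4 = 10^(5.80/10) = 3.802, G_4 = 10^(29.1/10) = 812.8
Friis cascade:
  F = 2.203 + (2.692 − 1)/0.4539 + (6.761 − 1)/44.36 + (3.802 − 1)/7.328 = 6.441
NF = 10 log₁₀(6.441) = 8.09 dB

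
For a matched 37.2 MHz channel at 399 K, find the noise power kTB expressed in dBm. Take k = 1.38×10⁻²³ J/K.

P_n = kTB = 1.38×10⁻²³ × 399 × 3.72×10⁷ = 2.05×10⁻¹³ W
In dBm: 10 log₁₀(2.05×10⁻¹³ / 10⁻³) = −96.9 dBm

−96.9 dBm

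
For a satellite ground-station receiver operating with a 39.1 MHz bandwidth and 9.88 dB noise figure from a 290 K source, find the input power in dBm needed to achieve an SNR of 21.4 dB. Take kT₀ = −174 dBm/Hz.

−66.8 dBm

Sensitivity = −174 + 10 log₁₀(B) + NF + SNR_min
= −174 + 75.92 + 9.88 + 21.4
= −66.80 dBm → −66.8 dBm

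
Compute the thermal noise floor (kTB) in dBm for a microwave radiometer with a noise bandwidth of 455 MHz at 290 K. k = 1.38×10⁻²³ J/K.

−87.4 dBm

P_n = kTB = 1.38×10⁻²³ × 290 × 4.55×10⁸ = 1.82×10⁻¹² W
In dBm: 10 log₁₀(1.82×10⁻¹² / 10⁻³) = −87.4 dBm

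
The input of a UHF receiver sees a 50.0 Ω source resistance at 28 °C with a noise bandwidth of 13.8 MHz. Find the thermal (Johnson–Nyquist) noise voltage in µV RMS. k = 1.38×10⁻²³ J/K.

T = 28 °C + 273.15 = 301.15 K
V_n = √(4kTRB)
4kTRB = 4 × 1.38×10⁻²³ × 301.15 × 5.00×10¹ × 1.38×10⁷ = 1.15×10⁻¹¹ V²
V_n = √(1.15×10⁻¹¹) = 3.39×10⁻⁶ V = 3.39 µV

3.39 µV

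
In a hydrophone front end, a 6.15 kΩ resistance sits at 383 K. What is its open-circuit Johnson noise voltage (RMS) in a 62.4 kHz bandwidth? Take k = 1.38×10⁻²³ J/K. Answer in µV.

V_n = √(4kTRB)
4kTRB = 4 × 1.38×10⁻²³ × 383 × 6.15×10³ × 6.24×10⁴ = 8.11×10⁻¹² V²
V_n = √(8.11×10⁻¹²) = 2.85×10⁻⁶ V = 2.85 µV

2.85 µV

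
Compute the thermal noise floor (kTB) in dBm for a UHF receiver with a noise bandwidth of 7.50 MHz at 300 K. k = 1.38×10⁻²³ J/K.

−105.1 dBm

P_n = kTB = 1.38×10⁻²³ × 300 × 7.50×10⁶ = 3.11×10⁻¹⁴ W
In dBm: 10 log₁₀(3.11×10⁻¹⁴ / 10⁻³) = −105.1 dBm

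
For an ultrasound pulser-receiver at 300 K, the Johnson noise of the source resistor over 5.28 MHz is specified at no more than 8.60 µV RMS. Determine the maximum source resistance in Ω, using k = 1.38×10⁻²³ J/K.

846 Ω

Johnson–Nyquist: V_n = √(4kTRB) ⇒ R = V_n² / (4kTB)
4kTB = 4 × 1.38×10⁻²³ × 300 × 5.28×10⁶ = 8.74×10⁻¹⁴
R = (8.60×10⁻⁶)² / 8.74×10⁻¹⁴ = 8.46×10² Ω = 846 Ω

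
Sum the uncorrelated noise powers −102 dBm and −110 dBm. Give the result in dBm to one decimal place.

Convert to linear, add, convert back:
P₁ = 6.31×10⁻¹⁴ W, P₂ = 1.00×10⁻¹⁴ W
P_tot = 7.31×10⁻¹⁴ W → 10 log₁₀(P_tot / 10⁻³) = −101.4 dBm

−101.4 dBm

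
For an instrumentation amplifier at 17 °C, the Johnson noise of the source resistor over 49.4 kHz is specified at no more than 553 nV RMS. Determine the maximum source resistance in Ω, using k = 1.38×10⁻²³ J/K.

T = 17 °C + 273.15 = 290.15 K
Johnson–Nyquist: V_n = √(4kTRB) ⇒ R = V_n² / (4kTB)
4kTB = 4 × 1.38×10⁻²³ × 290.15 × 4.94×10⁴ = 7.91×10⁻¹⁶
R = (5.53×10⁻⁷)² / 7.91×10⁻¹⁶ = 3.87×10² Ω = 387 Ω

387 Ω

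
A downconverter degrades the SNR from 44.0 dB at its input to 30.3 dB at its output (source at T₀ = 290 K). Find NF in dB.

13.7 dB

NF (dB) = SNR_in(dB) − SNR_out(dB) when the source is at T₀
NF = 44.0 − 30.3 = 13.7 dB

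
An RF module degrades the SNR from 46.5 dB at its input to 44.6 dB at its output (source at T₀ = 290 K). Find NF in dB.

NF (dB) = SNR_in(dB) − SNR_out(dB) when the source is at T₀
NF = 46.5 − 44.6 = 1.9 dB

1.9 dB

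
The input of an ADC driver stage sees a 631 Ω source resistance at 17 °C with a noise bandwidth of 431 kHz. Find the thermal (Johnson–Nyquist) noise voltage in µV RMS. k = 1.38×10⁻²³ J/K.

T = 17 °C + 273.15 = 290.15 K
V_n = √(4kTRB)
4kTRB = 4 × 1.38×10⁻²³ × 290.15 × 6.31×10² × 4.31×10⁵ = 4.36×10⁻¹² V²
V_n = √(4.36×10⁻¹²) = 2.09×10⁻⁶ V = 2.09 µV

2.09 µV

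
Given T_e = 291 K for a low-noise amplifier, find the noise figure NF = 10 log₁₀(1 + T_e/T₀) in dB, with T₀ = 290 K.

3.02 dB

F = 1 + T_e/T₀ = 1 + 291/290 = 2.00345
NF = 10 log₁₀(2.00345) = 3.02 dB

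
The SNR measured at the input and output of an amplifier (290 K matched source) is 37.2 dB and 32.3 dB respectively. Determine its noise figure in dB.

NF (dB) = SNR_in(dB) − SNR_out(dB) when the source is at T₀
NF = 37.2 − 32.3 = 4.9 dB

4.9 dB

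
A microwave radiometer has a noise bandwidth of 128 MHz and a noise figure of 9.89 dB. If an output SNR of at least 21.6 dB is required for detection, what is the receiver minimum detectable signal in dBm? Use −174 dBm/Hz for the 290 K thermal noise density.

−61.4 dBm

Sensitivity = −174 + 10 log₁₀(B) + NF + SNR_min
= −174 + 81.07 + 9.89 + 21.6
= −61.44 dBm → −61.4 dBm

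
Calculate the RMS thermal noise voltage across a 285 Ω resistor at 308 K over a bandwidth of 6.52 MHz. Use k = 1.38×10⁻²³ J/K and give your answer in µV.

5.62 µV

V_n = √(4kTRB)
4kTRB = 4 × 1.38×10⁻²³ × 308 × 2.85×10² × 6.52×10⁶ = 3.16×10⁻¹¹ V²
V_n = √(3.16×10⁻¹¹) = 5.62×10⁻⁶ V = 5.62 µV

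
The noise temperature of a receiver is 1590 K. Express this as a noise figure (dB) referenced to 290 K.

8.12 dB

F = 1 + T_e/T₀ = 1 + 1590/290 = 6.48276
NF = 10 log₁₀(6.48276) = 8.12 dB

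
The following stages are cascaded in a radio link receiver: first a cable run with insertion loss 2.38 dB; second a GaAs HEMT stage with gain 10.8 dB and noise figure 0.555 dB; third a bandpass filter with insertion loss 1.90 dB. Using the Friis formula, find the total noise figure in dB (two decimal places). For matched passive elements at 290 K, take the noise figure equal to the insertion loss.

3.11 dB

Convert to linear (a loss of L dB is a gain of −L dB): F_i = 10^(NF_i/10), G_i = 10^(G_i,dB/10)
  Stage 1: F_1 = 10^(2.38/10) = 1.730, G_1 = 10^(−2.38/10) = 0.5781
  Stage 2: F_2 = 10^(0.555/10) = 1.136, G_2 = 10^(10.8/10) = 12.02
  Stage 3: F_3 = 10^(1.90/10) = 1.549, G_3 = 10^(−1.90/10) = 0.6457
Friis cascade:
  F = 1.730 + (1.136 − 1)/0.5781 + (1.549 − 1)/6.950 = 2.045
NF = 10 log₁₀(2.045) = 3.11 dB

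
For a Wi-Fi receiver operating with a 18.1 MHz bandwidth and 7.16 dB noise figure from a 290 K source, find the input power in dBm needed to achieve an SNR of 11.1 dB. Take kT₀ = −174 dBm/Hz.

−83.2 dBm

Sensitivity = −174 + 10 log₁₀(B) + NF + SNR_min
= −174 + 72.58 + 7.16 + 11.1
= −83.16 dBm → −83.2 dBm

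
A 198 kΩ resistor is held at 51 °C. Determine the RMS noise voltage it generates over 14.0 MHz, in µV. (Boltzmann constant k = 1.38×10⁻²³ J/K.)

T = 51 °C + 273.15 = 324.15 K
V_n = √(4kTRB)
4kTRB = 4 × 1.38×10⁻²³ × 324.15 × 1.98×10⁵ × 1.40×10⁷ = 4.96×10⁻⁸ V²
V_n = √(4.96×10⁻⁸) = 2.23×10⁻⁴ V = 223 µV

223 µV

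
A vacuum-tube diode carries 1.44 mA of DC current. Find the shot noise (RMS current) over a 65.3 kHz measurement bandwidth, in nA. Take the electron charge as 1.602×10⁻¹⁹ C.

I_n = √(2qI·B)
2qI·B = 2 × 1.602×10⁻¹⁹ × 1.44×10⁻³ × 6.53×10⁴ = 3.01×10⁻¹⁷ A²
I_n = √(3.01×10⁻¹⁷) = 5.49×10⁻⁹ A = 5.49 nA

5.49 nA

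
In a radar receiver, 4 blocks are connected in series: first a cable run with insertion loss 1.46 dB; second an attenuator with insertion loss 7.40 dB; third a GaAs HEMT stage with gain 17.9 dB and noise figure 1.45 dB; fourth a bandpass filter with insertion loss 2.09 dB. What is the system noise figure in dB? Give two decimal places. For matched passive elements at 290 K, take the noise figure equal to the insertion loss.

10.34 dB

Convert to linear (a loss of L dB is a gain of −L dB): F_i = 10^(NF_i/10), G_i = 10^(G_i,dB/10)
  Stage 1: F_1 = 10^(1.46/10) = 1.400, G_1 = 10^(−1.46/10) = 0.7145
  Stage 2: F_2 = 10^(7.40/10) = 5.495, G_2 = 10^(−7.40/10) = 0.1820
  Stage 3: F_3 = 10^(1.45/10) = 1.396, G_3 = 10^(17.9/10) = 61.66
  Stage 4: F_4 = 10^(2.09/10) = 1.618, G_4 = 10^(−2.09/10) = 0.6180
Friis cascade:
  F = 1.400 + (5.495 − 1)/0.7145 + (1.396 − 1)/0.1300 + (1.618 − 1)/8.017 = 10.82
NF = 10 log₁₀(10.82) = 10.34 dB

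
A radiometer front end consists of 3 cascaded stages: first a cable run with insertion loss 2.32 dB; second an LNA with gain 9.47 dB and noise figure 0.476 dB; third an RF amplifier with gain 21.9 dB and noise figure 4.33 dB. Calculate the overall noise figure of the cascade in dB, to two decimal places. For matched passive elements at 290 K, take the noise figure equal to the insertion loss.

Convert to linear (a loss of L dB is a gain of −L dB): F_i = 10^(NF_i/10), G_i = 10^(G_i,dB/10)
  Stage 1: F_1 = 10^(2.32/10) = 1.706, G_1 = 10^(−2.32/10) = 0.5861
  Stage 2: F_2 = 10^(0.476/10) = 1.116, G_2 = 10^(9.47/10) = 8.851
  Stage 3: F_3 = 10^(4.33/10) = 2.710, G_3 = 10^(21.9/10) = 154.9
Friis cascade:
  F = 1.706 + (1.116 − 1)/0.5861 + (2.710 − 1)/5.188 = 2.233
NF = 10 log₁₀(2.233) = 3.49 dB

3.49 dB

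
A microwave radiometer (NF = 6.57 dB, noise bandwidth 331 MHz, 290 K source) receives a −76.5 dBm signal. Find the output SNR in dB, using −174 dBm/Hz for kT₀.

Noise floor: N = −174 + 10 log₁₀(B) + NF
10 log₁₀(3.31×10⁸) = 85.2 dB
N = −174 + 85.2 + 6.57 = −82.23 dBm
SNR = P_sig − N = −76.5 − (−82.23) = 5.73 dB → 5.7 dB

5.7 dB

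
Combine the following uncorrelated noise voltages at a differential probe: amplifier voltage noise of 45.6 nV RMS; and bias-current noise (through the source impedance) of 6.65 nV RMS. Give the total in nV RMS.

46.1 nV

Uncorrelated sources add in power (mean-square): V_tot = √(ΣV_i²)
V_tot = √[(4.56×10⁻⁸)² + (6.65×10⁻⁹)²] = 4.61×10⁻⁸ V = 46.1 nV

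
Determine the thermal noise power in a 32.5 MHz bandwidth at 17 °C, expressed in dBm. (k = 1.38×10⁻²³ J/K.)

T = 17 °C + 273.15 = 290.15 K
P_n = kTB = 1.38×10⁻²³ × 290.15 × 3.25×10⁷ = 1.30×10⁻¹³ W
In dBm: 10 log₁₀(1.30×10⁻¹³ / 10⁻³) = −98.9 dBm

−98.9 dBm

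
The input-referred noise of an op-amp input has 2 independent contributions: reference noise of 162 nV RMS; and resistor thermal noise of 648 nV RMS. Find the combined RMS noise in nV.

Uncorrelated sources add in power (mean-square): V_tot = √(ΣV_i²)
V_tot = √[(1.62×10⁻⁷)² + (6.48×10⁻⁷)²] = 6.68×10⁻⁷ V = 668 nV

668 nV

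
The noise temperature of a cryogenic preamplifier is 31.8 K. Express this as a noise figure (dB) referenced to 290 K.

0.452 dB

F = 1 + T_e/T₀ = 1 + 31.8/290 = 1.10966
NF = 10 log₁₀(1.10966) = 0.452 dB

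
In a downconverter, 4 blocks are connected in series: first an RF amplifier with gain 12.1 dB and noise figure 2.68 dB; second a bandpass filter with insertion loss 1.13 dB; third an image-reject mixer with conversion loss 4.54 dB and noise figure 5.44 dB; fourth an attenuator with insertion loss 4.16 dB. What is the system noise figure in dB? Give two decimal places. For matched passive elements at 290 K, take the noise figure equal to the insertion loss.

Convert to linear (a loss of L dB is a gain of −L dB): F_i = 10^(NF_i/10), G_i = 10^(G_i,dB/10)
  Stage 1: F_1 = 10^(2.68/10) = 1.854, G_1 = 10^(12.1/10) = 16.22
  Stage 2: F_2 = 10^(1.13/10) = 1.297, G_2 = 10^(−1.13/10) = 0.7709
  Stage 3: F_3 = 10^(5.44/10) = 3.499, G_3 = 10^(−4.54/10) = 0.3516
  Stage 4: F_4 = 10^(4.16/10) = 2.606, G_4 = 10^(−4.16/10) = 0.3837
Friis cascade:
  F = 1.854 + (1.297 − 1)/16.22 + (3.499 − 1)/12.50 + (2.606 − 1)/4.395 = 2.437
NF = 10 log₁₀(2.437) = 3.87 dB

3.87 dB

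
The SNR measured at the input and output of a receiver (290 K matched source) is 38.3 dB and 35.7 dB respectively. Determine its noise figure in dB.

2.6 dB

NF (dB) = SNR_in(dB) − SNR_out(dB) when the source is at T₀
NF = 38.3 − 35.7 = 2.6 dB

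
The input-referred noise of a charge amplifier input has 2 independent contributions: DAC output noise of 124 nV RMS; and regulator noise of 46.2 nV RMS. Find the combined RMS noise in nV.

Uncorrelated sources add in power (mean-square): V_tot = √(ΣV_i²)
V_tot = √[(1.24×10⁻⁷)² + (4.62×10⁻⁸)²] = 1.32×10⁻⁷ V = 132 nV

132 nV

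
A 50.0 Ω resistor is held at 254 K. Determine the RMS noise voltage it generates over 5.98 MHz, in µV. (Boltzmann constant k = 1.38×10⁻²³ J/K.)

V_n = √(4kTRB)
4kTRB = 4 × 1.38×10⁻²³ × 254 × 5.00×10¹ × 5.98×10⁶ = 4.19×10⁻¹² V²
V_n = √(4.19×10⁻¹²) = 2.05×10⁻⁶ V = 2.05 µV

2.05 µV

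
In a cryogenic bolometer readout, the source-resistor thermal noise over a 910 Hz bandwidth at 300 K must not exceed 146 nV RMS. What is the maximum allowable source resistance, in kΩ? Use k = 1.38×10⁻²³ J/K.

Johnson–Nyquist: V_n = √(4kTRB) ⇒ R = V_n² / (4kTB)
4kTB = 4 × 1.38×10⁻²³ × 300 × 9.10×10² = 1.51×10⁻¹⁷
R = (1.46×10⁻⁷)² / 1.51×10⁻¹⁷ = 1.41×10³ Ω = 1.41 kΩ

1.41 kΩ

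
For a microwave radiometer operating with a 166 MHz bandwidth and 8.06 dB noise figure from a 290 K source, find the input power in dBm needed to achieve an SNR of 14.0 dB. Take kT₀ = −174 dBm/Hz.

Sensitivity = −174 + 10 log₁₀(B) + NF + SNR_min
= −174 + 82.2 + 8.06 + 14.0
= −69.74 dBm → −69.7 dBm

−69.7 dBm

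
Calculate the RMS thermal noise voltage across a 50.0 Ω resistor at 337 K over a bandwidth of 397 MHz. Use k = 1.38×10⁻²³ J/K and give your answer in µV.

19.2 µV

V_n = √(4kTRB)
4kTRB = 4 × 1.38×10⁻²³ × 337 × 5.00×10¹ × 3.97×10⁸ = 3.69×10⁻¹⁰ V²
V_n = √(3.69×10⁻¹⁰) = 1.92×10⁻⁵ V = 19.2 µV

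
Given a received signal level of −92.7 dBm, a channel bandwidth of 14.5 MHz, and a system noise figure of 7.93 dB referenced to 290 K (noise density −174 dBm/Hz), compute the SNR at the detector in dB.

Noise floor: N = −174 + 10 log₁₀(B) + NF
10 log₁₀(1.45×10⁷) = 71.61 dB
N = −174 + 71.61 + 7.93 = −94.46 dBm
SNR = P_sig − N = −92.7 − (−94.46) = 1.76 dB → 1.8 dB

1.8 dB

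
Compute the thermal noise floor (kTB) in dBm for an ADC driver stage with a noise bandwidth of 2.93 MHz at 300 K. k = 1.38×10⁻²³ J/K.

−109.2 dBm

P_n = kTB = 1.38×10⁻²³ × 300 × 2.93×10⁶ = 1.21×10⁻¹⁴ W
In dBm: 10 log₁₀(1.21×10⁻¹⁴ / 10⁻³) = −109.2 dBm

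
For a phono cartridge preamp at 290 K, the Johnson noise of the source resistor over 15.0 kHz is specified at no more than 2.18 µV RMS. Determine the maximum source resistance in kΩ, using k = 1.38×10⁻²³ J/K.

19.8 kΩ

Johnson–Nyquist: V_n = √(4kTRB) ⇒ R = V_n² / (4kTB)
4kTB = 4 × 1.38×10⁻²³ × 290 × 1.50×10⁴ = 2.40×10⁻¹⁶
R = (2.18×10⁻⁶)² / 2.40×10⁻¹⁶ = 1.98×10⁴ Ω = 19.8 kΩ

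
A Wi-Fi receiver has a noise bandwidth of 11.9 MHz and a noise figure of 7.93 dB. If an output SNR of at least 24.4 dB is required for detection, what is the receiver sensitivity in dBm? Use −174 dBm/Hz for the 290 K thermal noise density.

Sensitivity = −174 + 10 log₁₀(B) + NF + SNR_min
= −174 + 70.76 + 7.93 + 24.4
= −70.91 dBm → −70.9 dBm

−70.9 dBm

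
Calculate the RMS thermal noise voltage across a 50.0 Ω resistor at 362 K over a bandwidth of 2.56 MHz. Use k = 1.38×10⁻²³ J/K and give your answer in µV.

V_n = √(4kTRB)
4kTRB = 4 × 1.38×10⁻²³ × 362 × 5.00×10¹ × 2.56×10⁶ = 2.56×10⁻¹² V²
V_n = √(2.56×10⁻¹²) = 1.60×10⁻⁶ V = 1.60 µV

1.60 µV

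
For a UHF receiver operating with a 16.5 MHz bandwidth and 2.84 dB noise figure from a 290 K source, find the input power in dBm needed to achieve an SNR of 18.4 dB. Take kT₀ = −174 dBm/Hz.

−80.6 dBm

Sensitivity = −174 + 10 log₁₀(B) + NF + SNR_min
= −174 + 72.17 + 2.84 + 18.4
= −80.59 dBm → −80.6 dBm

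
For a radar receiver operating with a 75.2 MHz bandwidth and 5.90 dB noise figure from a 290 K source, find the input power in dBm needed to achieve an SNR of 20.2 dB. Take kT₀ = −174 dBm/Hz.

Sensitivity = −174 + 10 log₁₀(B) + NF + SNR_min
= −174 + 78.76 + 5.90 + 20.2
= −69.14 dBm → −69.1 dBm

−69.1 dBm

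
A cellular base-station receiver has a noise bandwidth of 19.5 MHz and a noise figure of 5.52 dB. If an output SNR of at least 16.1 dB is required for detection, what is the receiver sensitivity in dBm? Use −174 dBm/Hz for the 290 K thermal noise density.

−79.5 dBm

Sensitivity = −174 + 10 log₁₀(B) + NF + SNR_min
= −174 + 72.9 + 5.52 + 16.1
= −79.48 dBm → −79.5 dBm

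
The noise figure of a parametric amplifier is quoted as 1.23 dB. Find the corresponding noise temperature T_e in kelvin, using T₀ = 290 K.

94.9 K

F = 10^(1.23/10) = 1.32739
T_e = (F − 1)·T₀ = (1.32739 − 1) × 290 = 94.9 K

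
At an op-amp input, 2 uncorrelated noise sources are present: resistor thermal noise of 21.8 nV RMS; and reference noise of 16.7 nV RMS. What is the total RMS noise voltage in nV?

Uncorrelated sources add in power (mean-square): V_tot = √(ΣV_i²)
V_tot = √[(2.18×10⁻⁸)² + (1.67×10⁻⁸)²] = 2.75×10⁻⁸ V = 27.5 nV

27.5 nV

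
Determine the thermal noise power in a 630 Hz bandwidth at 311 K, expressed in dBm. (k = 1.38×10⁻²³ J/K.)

−145.7 dBm

P_n = kTB = 1.38×10⁻²³ × 311 × 6.30×10² = 2.70×10⁻¹⁸ W
In dBm: 10 log₁₀(2.70×10⁻¹⁸ / 10⁻³) = −145.7 dBm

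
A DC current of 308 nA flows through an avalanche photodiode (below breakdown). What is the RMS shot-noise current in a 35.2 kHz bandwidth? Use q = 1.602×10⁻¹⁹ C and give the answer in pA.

I_n = √(2qI·B)
2qI·B = 2 × 1.602×10⁻¹⁹ × 3.08×10⁻⁷ × 3.52×10⁴ = 3.47×10⁻²¹ A²
I_n = √(3.47×10⁻²¹) = 5.89×10⁻¹¹ A = 58.9 pA

58.9 pA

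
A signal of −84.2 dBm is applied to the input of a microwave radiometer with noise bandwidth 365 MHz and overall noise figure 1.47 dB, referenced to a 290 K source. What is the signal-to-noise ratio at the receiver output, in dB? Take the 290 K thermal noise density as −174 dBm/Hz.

2.7 dB

Noise floor: N = −174 + 10 log₁₀(B) + NF
10 log₁₀(3.65×10⁸) = 85.62 dB
N = −174 + 85.62 + 1.47 = −86.91 dBm
SNR = P_sig − N = −84.2 − (−86.91) = 2.71 dB → 2.7 dB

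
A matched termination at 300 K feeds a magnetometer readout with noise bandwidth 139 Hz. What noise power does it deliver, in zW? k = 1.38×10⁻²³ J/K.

P_n = kTB = 1.38×10⁻²³ × 300 × 1.39×10² = 5.75×10⁻¹⁹ W = 575 zW

575 zW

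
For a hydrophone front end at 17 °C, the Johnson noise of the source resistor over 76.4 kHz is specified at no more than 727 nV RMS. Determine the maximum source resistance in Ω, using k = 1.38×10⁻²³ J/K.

432 Ω

T = 17 °C + 273.15 = 290.15 K
Johnson–Nyquist: V_n = √(4kTRB) ⇒ R = V_n² / (4kTB)
4kTB = 4 × 1.38×10⁻²³ × 290.15 × 7.64×10⁴ = 1.22×10⁻¹⁵
R = (7.27×10⁻⁷)² / 1.22×10⁻¹⁵ = 4.32×10² Ω = 432 Ω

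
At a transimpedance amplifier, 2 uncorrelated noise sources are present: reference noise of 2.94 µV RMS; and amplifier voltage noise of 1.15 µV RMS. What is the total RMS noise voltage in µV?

Uncorrelated sources add in power (mean-square): V_tot = √(ΣV_i²)
V_tot = √[(2.94×10⁻⁶)² + (1.15×10⁻⁶)²] = 3.16×10⁻⁶ V = 3.16 µV

3.16 µV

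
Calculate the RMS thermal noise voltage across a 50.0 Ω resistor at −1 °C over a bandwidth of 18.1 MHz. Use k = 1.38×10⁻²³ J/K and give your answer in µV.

T = −1 °C + 273.15 = 272.15 K
V_n = √(4kTRB)
4kTRB = 4 × 1.38×10⁻²³ × 272.15 × 5.00×10¹ × 1.81×10⁷ = 1.36×10⁻¹¹ V²
V_n = √(1.36×10⁻¹¹) = 3.69×10⁻⁶ V = 3.69 µV

3.69 µV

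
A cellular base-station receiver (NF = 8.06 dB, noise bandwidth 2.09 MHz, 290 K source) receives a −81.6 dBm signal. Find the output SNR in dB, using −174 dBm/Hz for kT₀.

21.1 dB

Noise floor: N = −174 + 10 log₁₀(B) + NF
10 log₁₀(2.09×10⁶) = 63.2 dB
N = −174 + 63.2 + 8.06 = −102.74 dBm
SNR = P_sig − N = −81.6 − (−102.74) = 21.14 dB → 21.1 dB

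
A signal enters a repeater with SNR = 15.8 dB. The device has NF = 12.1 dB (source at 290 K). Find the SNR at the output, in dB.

3.7 dB

By definition F = SNR_in/SNR_out, so in dB: SNR_out = SNR_in − NF
SNR_out = 15.8 − 12.1 = 3.7 dB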